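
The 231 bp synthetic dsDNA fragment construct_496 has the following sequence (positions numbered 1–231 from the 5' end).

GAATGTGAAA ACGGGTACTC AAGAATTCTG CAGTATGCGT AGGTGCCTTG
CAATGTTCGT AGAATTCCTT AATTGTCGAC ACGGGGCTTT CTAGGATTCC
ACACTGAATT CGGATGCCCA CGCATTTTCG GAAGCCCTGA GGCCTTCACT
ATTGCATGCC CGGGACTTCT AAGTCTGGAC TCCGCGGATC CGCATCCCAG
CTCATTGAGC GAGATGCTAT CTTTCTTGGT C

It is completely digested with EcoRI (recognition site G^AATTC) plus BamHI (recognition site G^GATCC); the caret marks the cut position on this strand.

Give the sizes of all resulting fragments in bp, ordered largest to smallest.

EcoRI sites (GAATTC) start at positions 23, 62, 106.
EcoRI cuts after the first base of each site, so after positions 23, 62, 106.
The BamHI site (GGATCC) starts at position 186.
BamHI cuts after the first base of each site, so after position 186.
Combined cut positions: 23, 62, 106, 186.
Linear molecule, 4 cuts → 5 fragments:
  1–23 → 23 bp
  24–62 → 39 bp
  63–106 → 44 bp
  107–186 → 80 bp
  187–231 → 45 bp
Sorted largest to smallest: 80, 45, 44, 39, 23 bp.

80, 45, 44, 39, 23 bp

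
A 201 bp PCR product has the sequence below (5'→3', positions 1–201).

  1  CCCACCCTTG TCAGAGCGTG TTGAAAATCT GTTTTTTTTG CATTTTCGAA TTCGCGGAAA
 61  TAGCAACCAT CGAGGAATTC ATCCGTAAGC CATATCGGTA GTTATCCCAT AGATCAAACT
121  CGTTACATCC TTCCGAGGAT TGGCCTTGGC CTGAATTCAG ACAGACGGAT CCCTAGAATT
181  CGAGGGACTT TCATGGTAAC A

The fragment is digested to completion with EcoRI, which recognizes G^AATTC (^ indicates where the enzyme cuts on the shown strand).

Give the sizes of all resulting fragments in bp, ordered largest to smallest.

78, 48, 27, 25, 23 bp

EcoRI sites (GAATTC) start at positions 48, 75, 153, 176.
EcoRI cuts after the first base of each site, so after positions 48, 75, 153, 176.
Linear molecule, 4 cuts → 5 fragments:
  1–48 → 48 bp
  49–75 → 27 bp
  76–153 → 78 bp
  154–176 → 23 bp
  177–201 → 25 bp
Sorted largest to smallest: 78, 48, 27, 25, 23 bp.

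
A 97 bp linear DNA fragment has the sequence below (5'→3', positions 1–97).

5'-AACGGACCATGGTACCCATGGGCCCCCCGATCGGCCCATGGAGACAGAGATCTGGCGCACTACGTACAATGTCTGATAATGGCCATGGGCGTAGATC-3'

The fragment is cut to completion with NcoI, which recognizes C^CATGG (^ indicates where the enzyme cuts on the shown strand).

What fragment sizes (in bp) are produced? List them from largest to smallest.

47, 20, 14, 9, 7 bp

NcoI sites (CCATGG) start at positions 7, 16, 36, 83.
NcoI cuts after the first base of each site, so after positions 7, 16, 36, 83.
Linear molecule, 4 cuts → 5 fragments:
  1–7 → 7 bp
  8–16 → 9 bp
  17–36 → 20 bp
  37–83 → 47 bp
  84–97 → 14 bp
Sorted largest to smallest: 47, 20, 14, 9, 7 bp.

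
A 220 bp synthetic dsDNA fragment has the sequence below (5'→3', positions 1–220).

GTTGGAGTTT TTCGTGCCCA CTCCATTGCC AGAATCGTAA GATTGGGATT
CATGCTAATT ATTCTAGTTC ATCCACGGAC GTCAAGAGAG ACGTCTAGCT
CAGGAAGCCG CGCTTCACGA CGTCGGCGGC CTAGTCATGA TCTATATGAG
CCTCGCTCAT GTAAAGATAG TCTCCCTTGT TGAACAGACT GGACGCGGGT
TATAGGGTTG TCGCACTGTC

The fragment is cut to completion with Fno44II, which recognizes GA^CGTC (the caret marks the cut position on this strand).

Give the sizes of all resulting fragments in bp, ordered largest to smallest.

100, 79, 29, 12 bp

Fno44II sites (GACGTC) start at positions 78, 90, 119.
Fno44II cuts after base 2 of each site, so after positions 79, 91, 120.
Linear molecule, 3 cuts → 4 fragments:
  1–79 → 79 bp
  80–91 → 12 bp
  92–120 → 29 bp
  121–220 → 100 bp
Sorted largest to smallest: 100, 79, 29, 12 bp.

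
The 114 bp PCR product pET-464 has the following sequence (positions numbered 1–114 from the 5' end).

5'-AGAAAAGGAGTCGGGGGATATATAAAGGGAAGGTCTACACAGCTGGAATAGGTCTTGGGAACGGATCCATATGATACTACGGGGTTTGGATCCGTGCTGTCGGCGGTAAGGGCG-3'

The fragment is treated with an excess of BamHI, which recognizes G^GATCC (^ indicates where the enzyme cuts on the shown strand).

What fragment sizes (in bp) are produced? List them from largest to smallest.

63, 26, 25 bp

BamHI sites (GGATCC) start at positions 63, 88.
BamHI cuts after the first base of each site, so after positions 63, 88.
Linear molecule, 2 cuts → 3 fragments:
  1–63 → 63 bp
  64–88 → 25 bp
  89–114 → 26 bp
Sorted largest to smallest: 63, 26, 25 bp.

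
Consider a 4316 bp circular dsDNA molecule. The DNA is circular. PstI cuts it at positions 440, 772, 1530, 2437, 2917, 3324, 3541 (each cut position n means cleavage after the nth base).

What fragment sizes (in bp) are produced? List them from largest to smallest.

1215, 907, 758, 480, 407, 332, 217 bp

Circular molecule, 7 cuts → 7 fragments:
  772 − 440 = 332 bp
  1530 − 772 = 758 bp
  2437 − 1530 = 907 bp
  2917 − 2437 = 480 bp
  3324 − 2917 = 407 bp
  3541 − 3324 = 217 bp
  wrap: 4316 − 3541 + 440 = 1215 bp
Sorted largest to smallest: 1215, 907, 758, 480, 407, 332, 217 bp.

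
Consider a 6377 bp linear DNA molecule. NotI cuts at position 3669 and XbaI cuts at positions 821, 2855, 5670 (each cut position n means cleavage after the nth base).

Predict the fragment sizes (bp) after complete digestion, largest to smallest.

Combined cut positions (sorted): 821, 2855, 3669, 5670.
Linear molecule, 4 cuts → 5 fragments:
  821 − 0 = 821 bp
  2855 − 821 = 2034 bp
  3669 − 2855 = 814 bp
  5670 − 3669 = 2001 bp
  6377 − 5670 = 707 bp
Sorted largest to smallest: 2034, 2001, 821, 814, 707 bp.

2034, 2001, 821, 814, 707 bp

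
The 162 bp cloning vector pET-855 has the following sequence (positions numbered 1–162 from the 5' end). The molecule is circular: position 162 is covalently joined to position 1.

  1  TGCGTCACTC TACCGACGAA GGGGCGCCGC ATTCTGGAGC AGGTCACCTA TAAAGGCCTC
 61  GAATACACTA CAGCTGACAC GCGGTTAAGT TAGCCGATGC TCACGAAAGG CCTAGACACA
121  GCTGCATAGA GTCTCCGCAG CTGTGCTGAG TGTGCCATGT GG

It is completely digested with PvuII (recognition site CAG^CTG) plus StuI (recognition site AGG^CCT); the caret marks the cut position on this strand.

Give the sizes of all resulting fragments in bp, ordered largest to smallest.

78, 37, 19, 17, 11 bp

PvuII sites (CAGCTG) start at positions 71, 119, 138.
PvuII cuts after base 3 of each site, so after positions 73, 121, 140.
StuI sites (AGGCCT) start at positions 54, 108.
StuI cuts after base 3 of each site, so after positions 56, 110.
Combined cut positions: 56, 73, 110, 121, 140.
Circular molecule, 5 cuts → 5 fragments:
  57–73 → 17 bp
  74–110 → 37 bp
  111–121 → 11 bp
  122–140 → 19 bp
  141–162 then 1–56 → 22 + 56 = 78 bp
Sorted largest to smallest: 78, 37, 19, 17, 11 bp.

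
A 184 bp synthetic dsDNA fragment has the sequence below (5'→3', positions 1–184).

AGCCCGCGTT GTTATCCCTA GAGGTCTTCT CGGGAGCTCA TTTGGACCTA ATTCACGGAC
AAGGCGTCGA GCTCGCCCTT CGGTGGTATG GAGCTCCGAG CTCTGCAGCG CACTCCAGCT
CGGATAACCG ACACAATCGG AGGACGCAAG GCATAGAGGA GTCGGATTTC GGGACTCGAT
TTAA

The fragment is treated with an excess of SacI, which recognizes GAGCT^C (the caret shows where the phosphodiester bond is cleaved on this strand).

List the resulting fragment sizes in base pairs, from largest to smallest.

SacI sites (GAGCTC) start at positions 34, 69, 91, 98.
SacI cuts after base 5 of each site (before the last base), so after positions 38, 73, 95, 102.
Linear molecule, 4 cuts → 5 fragments:
  1–38 → 38 bp
  39–73 → 35 bp
  74–95 → 22 bp
  96–102 → 7 bp
  103–184 → 82 bp
Sorted largest to smallest: 82, 38, 35, 22, 7 bp.

82, 38, 35, 22, 7 bp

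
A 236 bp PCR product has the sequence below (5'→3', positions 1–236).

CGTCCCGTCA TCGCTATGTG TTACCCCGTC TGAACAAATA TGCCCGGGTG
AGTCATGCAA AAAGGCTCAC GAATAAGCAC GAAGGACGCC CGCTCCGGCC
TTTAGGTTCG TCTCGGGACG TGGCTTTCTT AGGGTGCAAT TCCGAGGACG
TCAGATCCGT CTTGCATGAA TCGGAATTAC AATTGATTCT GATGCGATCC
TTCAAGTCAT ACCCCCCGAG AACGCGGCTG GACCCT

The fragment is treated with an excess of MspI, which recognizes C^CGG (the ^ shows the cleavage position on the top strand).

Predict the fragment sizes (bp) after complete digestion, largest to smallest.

MspI sites (CCGG) start at positions 44, 95.
MspI cuts after the first base of each site, so after positions 44, 95.
Linear molecule, 2 cuts → 3 fragments:
  1–44 → 44 bp
  45–95 → 51 bp
  96–236 → 141 bp
Sorted largest to smallest: 141, 51, 44 bp.

141, 51, 44 bp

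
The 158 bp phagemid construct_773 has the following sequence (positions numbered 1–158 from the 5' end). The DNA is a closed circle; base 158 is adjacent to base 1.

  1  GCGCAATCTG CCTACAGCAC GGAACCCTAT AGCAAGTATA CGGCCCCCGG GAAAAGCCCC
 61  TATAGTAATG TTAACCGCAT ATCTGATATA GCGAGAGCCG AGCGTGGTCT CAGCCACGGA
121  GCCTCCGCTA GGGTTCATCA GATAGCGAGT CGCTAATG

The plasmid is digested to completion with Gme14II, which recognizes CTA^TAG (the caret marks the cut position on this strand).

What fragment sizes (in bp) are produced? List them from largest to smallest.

125, 33 bp

Gme14II sites (CTATAG) start at positions 27, 60.
Gme14II cuts after base 3 of each site, so after positions 29, 62.
Circular molecule, 2 cuts → 2 fragments:
  30–62 → 33 bp
  63–158 then 1–29 → 96 + 29 = 125 bp
Sorted largest to smallest: 125, 33 bp.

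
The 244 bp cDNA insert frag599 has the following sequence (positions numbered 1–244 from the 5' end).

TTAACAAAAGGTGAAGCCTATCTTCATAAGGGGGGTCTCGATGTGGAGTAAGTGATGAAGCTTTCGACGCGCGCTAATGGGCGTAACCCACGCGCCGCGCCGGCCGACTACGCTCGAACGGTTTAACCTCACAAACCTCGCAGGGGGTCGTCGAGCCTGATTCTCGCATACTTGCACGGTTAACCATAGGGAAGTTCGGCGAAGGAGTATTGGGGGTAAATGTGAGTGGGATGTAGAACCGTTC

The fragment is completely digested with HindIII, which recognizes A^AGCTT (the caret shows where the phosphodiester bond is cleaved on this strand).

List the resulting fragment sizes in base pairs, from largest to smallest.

The HindIII site (AAGCTT) starts at position 58.
HindIII cuts after the first base of each site, so after position 58.
Linear molecule, 1 cut → 2 fragments:
  1–58 → 58 bp
  59–244 → 186 bp
Sorted largest to smallest: 186, 58 bp.

186, 58 bp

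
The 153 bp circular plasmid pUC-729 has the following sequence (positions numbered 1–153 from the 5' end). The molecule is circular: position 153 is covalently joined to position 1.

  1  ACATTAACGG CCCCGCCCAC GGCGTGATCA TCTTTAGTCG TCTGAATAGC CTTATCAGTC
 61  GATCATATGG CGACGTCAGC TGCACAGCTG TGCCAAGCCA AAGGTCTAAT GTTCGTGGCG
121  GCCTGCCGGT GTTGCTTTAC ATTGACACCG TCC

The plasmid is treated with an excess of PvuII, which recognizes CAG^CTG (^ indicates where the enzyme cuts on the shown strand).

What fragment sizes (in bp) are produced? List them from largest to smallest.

145, 8 bp

PvuII sites (CAGCTG) start at positions 77, 85.
PvuII cuts after base 3 of each site, so after positions 79, 87.
Circular molecule, 2 cuts → 2 fragments:
  80–87 → 8 bp
  88–153 then 1–79 → 66 + 79 = 145 bp
Sorted largest to smallest: 145, 8 bp.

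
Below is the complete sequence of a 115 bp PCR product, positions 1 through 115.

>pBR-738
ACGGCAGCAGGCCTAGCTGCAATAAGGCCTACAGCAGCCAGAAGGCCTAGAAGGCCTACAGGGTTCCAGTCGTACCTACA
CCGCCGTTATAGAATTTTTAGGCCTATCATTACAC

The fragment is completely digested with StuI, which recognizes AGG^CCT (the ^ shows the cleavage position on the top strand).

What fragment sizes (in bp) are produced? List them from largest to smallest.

StuI sites (AGGCCT) start at positions 9, 25, 43, 52, 100.
StuI cuts after base 3 of each site, so after positions 11, 27, 45, 54, 102.
Linear molecule, 5 cuts → 6 fragments:
  1–11 → 11 bp
  12–27 → 16 bp
  28–45 → 18 bp
  46–54 → 9 bp
  55–102 → 48 bp
  103–115 → 13 bp
Sorted largest to smallest: 48, 18, 16, 13, 11, 9 bp.

48, 18, 16, 13, 11, 9 bp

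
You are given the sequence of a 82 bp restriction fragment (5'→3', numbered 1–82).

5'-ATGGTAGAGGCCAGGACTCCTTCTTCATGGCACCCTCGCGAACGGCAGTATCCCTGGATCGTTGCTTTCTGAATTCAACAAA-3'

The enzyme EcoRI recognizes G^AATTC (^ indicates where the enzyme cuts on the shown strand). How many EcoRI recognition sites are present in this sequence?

GAATTC occurs starting at position 71.
EcoRI cuts at 1 site.

1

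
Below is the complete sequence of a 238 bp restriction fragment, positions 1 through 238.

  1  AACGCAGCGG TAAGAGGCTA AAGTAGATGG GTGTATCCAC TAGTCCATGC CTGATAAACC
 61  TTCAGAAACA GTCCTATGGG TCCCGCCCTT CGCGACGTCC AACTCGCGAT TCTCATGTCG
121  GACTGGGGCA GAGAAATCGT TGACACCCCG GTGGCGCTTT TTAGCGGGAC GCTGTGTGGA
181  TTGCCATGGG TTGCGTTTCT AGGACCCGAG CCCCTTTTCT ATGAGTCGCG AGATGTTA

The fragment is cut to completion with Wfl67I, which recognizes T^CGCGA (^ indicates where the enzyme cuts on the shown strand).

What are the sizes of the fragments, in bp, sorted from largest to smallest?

Wfl67I sites (TCGCGA) start at positions 90, 104, 226.
Wfl67I cuts after the first base of each site, so after positions 90, 104, 226.
Linear molecule, 3 cuts → 4 fragments:
  1–90 → 90 bp
  91–104 → 14 bp
  105–226 → 122 bp
  227–238 → 12 bp
Sorted largest to smallest: 122, 90, 14, 12 bp.

122, 90, 14, 12 bp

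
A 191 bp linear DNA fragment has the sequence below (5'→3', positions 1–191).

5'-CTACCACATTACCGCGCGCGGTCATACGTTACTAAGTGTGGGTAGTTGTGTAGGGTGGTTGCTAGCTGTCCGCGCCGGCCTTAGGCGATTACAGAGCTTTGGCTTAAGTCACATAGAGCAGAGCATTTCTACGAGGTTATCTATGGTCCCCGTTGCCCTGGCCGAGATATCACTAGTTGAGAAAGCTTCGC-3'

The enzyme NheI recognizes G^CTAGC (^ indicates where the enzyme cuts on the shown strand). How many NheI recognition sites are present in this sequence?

1

GCTAGC occurs starting at position 61.
NheI cuts at 1 site.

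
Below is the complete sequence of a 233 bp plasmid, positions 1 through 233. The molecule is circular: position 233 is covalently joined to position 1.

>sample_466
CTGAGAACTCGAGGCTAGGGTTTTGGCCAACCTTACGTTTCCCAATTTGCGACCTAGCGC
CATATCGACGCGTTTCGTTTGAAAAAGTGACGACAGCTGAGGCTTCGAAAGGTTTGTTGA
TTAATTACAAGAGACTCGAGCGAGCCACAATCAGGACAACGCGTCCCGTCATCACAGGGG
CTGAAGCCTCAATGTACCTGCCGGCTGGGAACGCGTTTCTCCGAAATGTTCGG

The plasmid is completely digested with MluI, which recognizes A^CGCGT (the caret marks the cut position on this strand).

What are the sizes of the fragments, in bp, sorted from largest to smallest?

91, 90, 52 bp

MluI sites (ACGCGT) start at positions 68, 159, 211.
MluI cuts after the first base of each site, so after positions 68, 159, 211.
Circular molecule, 3 cuts → 3 fragments:
  69–159 → 91 bp
  160–211 → 52 bp
  212–233 then 1–68 → 22 + 68 = 90 bp
Sorted largest to smallest: 91, 90, 52 bp.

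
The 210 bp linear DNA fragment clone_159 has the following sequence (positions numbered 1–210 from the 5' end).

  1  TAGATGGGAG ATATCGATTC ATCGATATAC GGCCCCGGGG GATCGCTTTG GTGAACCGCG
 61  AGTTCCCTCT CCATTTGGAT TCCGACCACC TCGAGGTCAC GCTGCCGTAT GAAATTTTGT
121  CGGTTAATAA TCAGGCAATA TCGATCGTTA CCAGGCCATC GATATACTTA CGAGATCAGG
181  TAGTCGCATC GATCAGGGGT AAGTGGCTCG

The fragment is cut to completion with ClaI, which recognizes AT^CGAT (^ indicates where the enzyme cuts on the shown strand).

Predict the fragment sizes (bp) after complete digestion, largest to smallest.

119, 30, 21, 18, 14, 8 bp

ClaI sites (ATCGAT) start at positions 13, 21, 140, 158, 188.
ClaI cuts after base 2 of each site, so after positions 14, 22, 141, 159, 189.
Linear molecule, 5 cuts → 6 fragments:
  1–14 → 14 bp
  15–22 → 8 bp
  23–141 → 119 bp
  142–159 → 18 bp
  160–189 → 30 bp
  190–210 → 21 bp
Sorted largest to smallest: 119, 30, 21, 18, 14, 8 bp.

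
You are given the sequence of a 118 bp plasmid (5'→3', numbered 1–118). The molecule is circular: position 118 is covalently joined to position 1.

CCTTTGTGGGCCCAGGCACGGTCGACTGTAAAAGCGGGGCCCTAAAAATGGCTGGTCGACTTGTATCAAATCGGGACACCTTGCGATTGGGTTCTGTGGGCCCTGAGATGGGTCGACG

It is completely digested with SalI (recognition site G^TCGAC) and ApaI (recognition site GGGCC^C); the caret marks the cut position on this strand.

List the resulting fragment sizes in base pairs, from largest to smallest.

SalI sites (GTCGAC) start at positions 21, 55, 112.
SalI cuts after the first base of each site, so after positions 21, 55, 112.
ApaI sites (GGGCCC) start at positions 8, 37, 98.
ApaI cuts after base 5 of each site (before the last base), so after positions 12, 41, 102.
Combined cut positions: 12, 21, 41, 55, 102, 112.
Circular molecule, 6 cuts → 6 fragments:
  13–21 → 9 bp
  22–41 → 20 bp
  42–55 → 14 bp
  56–102 → 47 bp
  103–112 → 10 bp
  113–118 then 1–12 → 6 + 12 = 18 bp
Sorted largest to smallest: 47, 20, 18, 14, 10, 9 bp.

47, 20, 18, 14, 10, 9 bp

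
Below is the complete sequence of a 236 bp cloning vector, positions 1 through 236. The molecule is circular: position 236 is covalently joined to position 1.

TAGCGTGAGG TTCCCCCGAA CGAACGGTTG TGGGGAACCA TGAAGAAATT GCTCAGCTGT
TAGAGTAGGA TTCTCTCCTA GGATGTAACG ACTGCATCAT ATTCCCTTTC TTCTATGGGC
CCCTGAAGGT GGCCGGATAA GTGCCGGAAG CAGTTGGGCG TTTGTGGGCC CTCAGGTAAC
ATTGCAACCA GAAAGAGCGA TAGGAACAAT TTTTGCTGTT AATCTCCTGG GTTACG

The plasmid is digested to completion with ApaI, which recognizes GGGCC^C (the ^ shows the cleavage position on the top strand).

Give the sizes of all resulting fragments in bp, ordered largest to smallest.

ApaI sites (GGGCCC) start at positions 117, 166.
ApaI cuts after base 5 of each site (before the last base), so after positions 121, 170.
Circular molecule, 2 cuts → 2 fragments:
  122–170 → 49 bp
  171–236 then 1–121 → 66 + 121 = 187 bp
Sorted largest to smallest: 187, 49 bp.

187, 49 bp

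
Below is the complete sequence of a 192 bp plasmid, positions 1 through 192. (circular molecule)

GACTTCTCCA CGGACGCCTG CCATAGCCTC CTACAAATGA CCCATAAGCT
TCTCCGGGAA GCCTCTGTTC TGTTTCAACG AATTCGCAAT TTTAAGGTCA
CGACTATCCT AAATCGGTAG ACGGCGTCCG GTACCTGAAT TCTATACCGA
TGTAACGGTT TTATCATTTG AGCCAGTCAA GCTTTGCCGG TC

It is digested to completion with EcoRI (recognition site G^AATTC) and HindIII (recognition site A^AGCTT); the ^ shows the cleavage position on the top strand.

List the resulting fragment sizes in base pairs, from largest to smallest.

59, 57, 42, 34 bp

EcoRI sites (GAATTC) start at positions 80, 137.
EcoRI cuts after the first base of each site, so after positions 80, 137.
HindIII sites (AAGCTT) start at positions 46, 179.
HindIII cuts after the first base of each site, so after positions 46, 179.
Combined cut positions: 46, 80, 137, 179.
Circular molecule, 4 cuts → 4 fragments:
  47–80 → 34 bp
  81–137 → 57 bp
  138–179 → 42 bp
  180–192 then 1–46 → 13 + 46 = 59 bp
Sorted largest to smallest: 59, 57, 42, 34 bp.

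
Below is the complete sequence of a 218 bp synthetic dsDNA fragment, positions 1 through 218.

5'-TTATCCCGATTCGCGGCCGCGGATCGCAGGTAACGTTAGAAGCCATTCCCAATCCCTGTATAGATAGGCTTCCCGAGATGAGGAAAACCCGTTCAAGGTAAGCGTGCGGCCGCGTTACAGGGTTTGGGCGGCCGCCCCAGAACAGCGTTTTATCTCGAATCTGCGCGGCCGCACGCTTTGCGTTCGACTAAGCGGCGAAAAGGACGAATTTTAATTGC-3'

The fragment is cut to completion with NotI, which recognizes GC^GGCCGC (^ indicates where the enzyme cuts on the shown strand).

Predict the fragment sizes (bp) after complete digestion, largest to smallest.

NotI sites (GCGGCCGC) start at positions 13, 106, 128, 165.
NotI cuts after base 2 of each site, so after positions 14, 107, 129, 166.
Linear molecule, 4 cuts → 5 fragments:
  1–14 → 14 bp
  15–107 → 93 bp
  108–129 → 22 bp
  130–166 → 37 bp
  167–218 → 52 bp
Sorted largest to smallest: 93, 52, 37, 22, 14 bp.

93, 52, 37, 22, 14 bp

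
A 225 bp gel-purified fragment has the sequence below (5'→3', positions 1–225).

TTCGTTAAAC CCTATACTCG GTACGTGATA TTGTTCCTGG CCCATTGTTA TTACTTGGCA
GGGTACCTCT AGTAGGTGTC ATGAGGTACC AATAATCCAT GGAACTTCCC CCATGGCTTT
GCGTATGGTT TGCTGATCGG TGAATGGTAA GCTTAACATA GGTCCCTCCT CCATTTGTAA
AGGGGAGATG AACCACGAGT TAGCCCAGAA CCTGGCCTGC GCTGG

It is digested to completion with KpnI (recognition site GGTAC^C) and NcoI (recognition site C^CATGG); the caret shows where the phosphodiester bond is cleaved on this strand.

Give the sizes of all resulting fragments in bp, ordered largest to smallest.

KpnI sites (GGTACC) start at positions 62, 85.
KpnI cuts after base 5 of each site (before the last base), so after positions 66, 89.
NcoI sites (CCATGG) start at positions 97, 111.
NcoI cuts after the first base of each site, so after positions 97, 111.
Combined cut positions: 66, 89, 97, 111.
Linear molecule, 4 cuts → 5 fragments:
  1–66 → 66 bp
  67–89 → 23 bp
  90–97 → 8 bp
  98–111 → 14 bp
  112–225 → 114 bp
Sorted largest to smallest: 114, 66, 23, 14, 8 bp.

114, 66, 23, 14, 8 bp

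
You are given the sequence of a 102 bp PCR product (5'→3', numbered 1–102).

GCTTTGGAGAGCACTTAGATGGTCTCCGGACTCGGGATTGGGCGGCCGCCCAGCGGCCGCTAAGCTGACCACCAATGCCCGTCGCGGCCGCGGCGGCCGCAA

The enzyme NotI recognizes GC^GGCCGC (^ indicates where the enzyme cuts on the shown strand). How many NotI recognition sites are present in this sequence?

GCGGCCGC occurs starting at positions 42, 53, 84, 93.
NotI cuts at 4 sites.

4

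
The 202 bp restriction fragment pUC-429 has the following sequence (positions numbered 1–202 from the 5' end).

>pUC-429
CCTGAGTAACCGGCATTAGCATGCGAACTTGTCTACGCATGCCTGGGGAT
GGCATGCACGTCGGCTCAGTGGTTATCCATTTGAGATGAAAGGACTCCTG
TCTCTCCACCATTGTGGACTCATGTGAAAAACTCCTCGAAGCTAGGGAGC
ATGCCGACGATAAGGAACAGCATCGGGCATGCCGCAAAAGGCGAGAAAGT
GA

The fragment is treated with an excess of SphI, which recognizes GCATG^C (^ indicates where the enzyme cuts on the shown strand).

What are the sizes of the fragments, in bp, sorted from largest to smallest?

97, 28, 23, 21, 18, 15 bp

SphI sites (GCATGC) start at positions 19, 37, 52, 149, 177.
SphI cuts after base 5 of each site (before the last base), so after positions 23, 41, 56, 153, 181.
Linear molecule, 5 cuts → 6 fragments:
  1–23 → 23 bp
  24–41 → 18 bp
  42–56 → 15 bp
  57–153 → 97 bp
  154–181 → 28 bp
  182–202 → 21 bp
Sorted largest to smallest: 97, 28, 23, 21, 18, 15 bp.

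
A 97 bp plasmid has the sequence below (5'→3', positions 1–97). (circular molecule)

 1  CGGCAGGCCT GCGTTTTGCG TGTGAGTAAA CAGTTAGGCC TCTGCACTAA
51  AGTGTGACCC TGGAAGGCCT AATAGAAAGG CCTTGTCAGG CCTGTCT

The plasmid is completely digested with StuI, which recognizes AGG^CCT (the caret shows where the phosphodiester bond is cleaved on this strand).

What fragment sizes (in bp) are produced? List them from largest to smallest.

StuI sites (AGGCCT) start at positions 5, 36, 65, 78, 88.
StuI cuts after base 3 of each site, so after positions 7, 38, 67, 80, 90.
Circular molecule, 5 cuts → 5 fragments:
  8–38 → 31 bp
  39–67 → 29 bp
  68–80 → 13 bp
  81–90 → 10 bp
  91–97 then 1–7 → 7 + 7 = 14 bp
Sorted largest to smallest: 31, 29, 14, 13, 10 bp.

31, 29, 14, 13, 10 bp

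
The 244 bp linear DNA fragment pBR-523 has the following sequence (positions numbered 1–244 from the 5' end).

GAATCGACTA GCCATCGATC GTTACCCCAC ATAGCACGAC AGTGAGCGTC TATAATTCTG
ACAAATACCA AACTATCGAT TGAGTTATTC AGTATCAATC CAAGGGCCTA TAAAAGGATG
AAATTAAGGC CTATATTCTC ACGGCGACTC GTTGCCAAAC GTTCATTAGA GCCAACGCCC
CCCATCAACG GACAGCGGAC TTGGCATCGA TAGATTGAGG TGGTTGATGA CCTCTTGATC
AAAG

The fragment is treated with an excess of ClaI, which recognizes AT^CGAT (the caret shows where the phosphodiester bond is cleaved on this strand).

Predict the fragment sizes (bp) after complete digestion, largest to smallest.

ClaI sites (ATCGAT) start at positions 14, 75, 206.
ClaI cuts after base 2 of each site, so after positions 15, 76, 207.
Linear molecule, 3 cuts → 4 fragments:
  1–15 → 15 bp
  16–76 → 61 bp
  77–207 → 131 bp
  208–244 → 37 bp
Sorted largest to smallest: 131, 61, 37, 15 bp.

131, 61, 37, 15 bp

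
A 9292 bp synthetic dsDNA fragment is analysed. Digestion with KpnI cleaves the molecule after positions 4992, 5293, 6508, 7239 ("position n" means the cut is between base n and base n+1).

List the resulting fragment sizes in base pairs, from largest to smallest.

4992, 2053, 1215, 731, 301 bp

Linear molecule, 4 cuts → 5 fragments:
  4992 − 0 = 4992 bp
  5293 − 4992 = 301 bp
  6508 − 5293 = 1215 bp
  7239 − 6508 = 731 bp
  9292 − 7239 = 2053 bp
Sorted largest to smallest: 4992, 2053, 1215, 731, 301 bp.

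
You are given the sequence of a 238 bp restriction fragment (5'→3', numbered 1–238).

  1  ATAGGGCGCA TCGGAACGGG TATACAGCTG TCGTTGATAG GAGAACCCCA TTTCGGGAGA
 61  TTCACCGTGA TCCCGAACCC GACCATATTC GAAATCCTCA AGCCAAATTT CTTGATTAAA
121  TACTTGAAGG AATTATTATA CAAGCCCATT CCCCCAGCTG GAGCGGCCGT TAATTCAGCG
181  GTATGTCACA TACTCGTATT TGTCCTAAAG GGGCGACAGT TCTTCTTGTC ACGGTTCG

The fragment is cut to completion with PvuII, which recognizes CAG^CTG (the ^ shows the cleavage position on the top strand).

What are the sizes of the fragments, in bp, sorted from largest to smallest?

PvuII sites (CAGCTG) start at positions 25, 155.
PvuII cuts after base 3 of each site, so after positions 27, 157.
Linear molecule, 2 cuts → 3 fragments:
  1–27 → 27 bp
  28–157 → 130 bp
  158–238 → 81 bp
Sorted largest to smallest: 130, 81, 27 bp.

130, 81, 27 bp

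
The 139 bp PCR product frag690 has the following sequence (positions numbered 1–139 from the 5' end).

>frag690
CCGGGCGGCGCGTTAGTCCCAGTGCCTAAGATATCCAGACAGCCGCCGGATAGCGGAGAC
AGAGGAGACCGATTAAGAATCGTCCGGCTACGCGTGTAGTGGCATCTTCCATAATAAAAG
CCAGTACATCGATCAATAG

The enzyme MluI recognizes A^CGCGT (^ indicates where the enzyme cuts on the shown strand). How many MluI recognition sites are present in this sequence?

1

ACGCGT occurs starting at position 90.
MluI cuts at 1 site.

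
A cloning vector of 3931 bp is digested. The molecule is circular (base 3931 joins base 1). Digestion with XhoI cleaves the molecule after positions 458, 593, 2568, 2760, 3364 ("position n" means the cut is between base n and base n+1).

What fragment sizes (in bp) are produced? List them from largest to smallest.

1975, 1025, 604, 192, 135 bp

Circular molecule, 5 cuts → 5 fragments:
  593 − 458 = 135 bp
  2568 − 593 = 1975 bp
  2760 − 2568 = 192 bp
  3364 − 2760 = 604 bp
  wrap: 3931 − 3364 + 458 = 1025 bp
Sorted largest to smallest: 1975, 1025, 604, 192, 135 bp.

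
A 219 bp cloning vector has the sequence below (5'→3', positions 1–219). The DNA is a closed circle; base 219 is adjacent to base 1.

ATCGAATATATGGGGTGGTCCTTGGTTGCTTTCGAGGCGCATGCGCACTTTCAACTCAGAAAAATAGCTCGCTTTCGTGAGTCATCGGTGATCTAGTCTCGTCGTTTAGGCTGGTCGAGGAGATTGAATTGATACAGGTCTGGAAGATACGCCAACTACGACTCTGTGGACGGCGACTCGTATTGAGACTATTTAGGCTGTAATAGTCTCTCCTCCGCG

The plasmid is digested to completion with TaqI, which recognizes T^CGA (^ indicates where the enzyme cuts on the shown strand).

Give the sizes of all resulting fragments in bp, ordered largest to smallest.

106, 83, 30 bp

TaqI sites (TCGA) start at positions 2, 32, 115.
TaqI cuts after the first base of each site, so after positions 2, 32, 115.
Circular molecule, 3 cuts → 3 fragments:
  3–32 → 30 bp
  33–115 → 83 bp
  116–219 then 1–2 → 104 + 2 = 106 bp
Sorted largest to smallest: 106, 83, 30 bp.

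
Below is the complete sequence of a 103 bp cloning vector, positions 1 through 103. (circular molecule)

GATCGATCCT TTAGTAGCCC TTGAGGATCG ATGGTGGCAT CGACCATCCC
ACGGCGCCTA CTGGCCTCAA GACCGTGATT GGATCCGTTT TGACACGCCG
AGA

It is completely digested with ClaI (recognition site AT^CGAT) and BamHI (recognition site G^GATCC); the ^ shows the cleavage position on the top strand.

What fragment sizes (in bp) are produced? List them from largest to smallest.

ClaI sites (ATCGAT) start at positions 2, 27.
ClaI cuts after base 2 of each site, so after positions 3, 28.
The BamHI site (GGATCC) starts at position 81.
BamHI cuts after the first base of each site, so after position 81.
Combined cut positions: 3, 28, 81.
Circular molecule, 3 cuts → 3 fragments:
  4–28 → 25 bp
  29–81 → 53 bp
  82–103 then 1–3 → 22 + 3 = 25 bp
Sorted largest to smallest: 53, 25, 25 bp.

53, 25, 25 bp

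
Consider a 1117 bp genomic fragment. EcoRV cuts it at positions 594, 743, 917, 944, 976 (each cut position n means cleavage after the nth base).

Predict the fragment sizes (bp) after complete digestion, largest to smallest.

Linear molecule, 5 cuts → 6 fragments:
  594 − 0 = 594 bp
  743 − 594 = 149 bp
  917 − 743 = 174 bp
  944 − 917 = 27 bp
  976 − 944 = 32 bp
  1117 − 976 = 141 bp
Sorted largest to smallest: 594, 174, 149, 141, 32, 27 bp.

594, 174, 149, 141, 32, 27 bp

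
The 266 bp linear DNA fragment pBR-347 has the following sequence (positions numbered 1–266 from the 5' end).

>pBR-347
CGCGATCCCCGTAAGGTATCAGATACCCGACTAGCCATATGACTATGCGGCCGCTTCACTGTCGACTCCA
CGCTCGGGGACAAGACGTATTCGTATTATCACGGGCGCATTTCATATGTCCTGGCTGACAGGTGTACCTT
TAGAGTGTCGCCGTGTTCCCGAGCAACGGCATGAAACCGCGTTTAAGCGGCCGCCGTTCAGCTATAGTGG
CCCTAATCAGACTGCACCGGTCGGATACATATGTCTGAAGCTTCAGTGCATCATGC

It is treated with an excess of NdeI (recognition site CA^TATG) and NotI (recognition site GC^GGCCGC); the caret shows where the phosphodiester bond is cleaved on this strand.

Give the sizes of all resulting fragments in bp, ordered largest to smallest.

74, 66, 51, 37, 27, 11 bp

NdeI sites (CATATG) start at positions 36, 113, 238.
NdeI cuts after base 2 of each site, so after positions 37, 114, 239.
NotI sites (GCGGCCGC) start at positions 47, 187.
NotI cuts after base 2 of each site, so after positions 48, 188.
Combined cut positions: 37, 48, 114, 188, 239.
Linear molecule, 5 cuts → 6 fragments:
  1–37 → 37 bp
  38–48 → 11 bp
  49–114 → 66 bp
  115–188 → 74 bp
  189–239 → 51 bp
  240–266 → 27 bp
Sorted largest to smallest: 74, 66, 51, 37, 27, 11 bp.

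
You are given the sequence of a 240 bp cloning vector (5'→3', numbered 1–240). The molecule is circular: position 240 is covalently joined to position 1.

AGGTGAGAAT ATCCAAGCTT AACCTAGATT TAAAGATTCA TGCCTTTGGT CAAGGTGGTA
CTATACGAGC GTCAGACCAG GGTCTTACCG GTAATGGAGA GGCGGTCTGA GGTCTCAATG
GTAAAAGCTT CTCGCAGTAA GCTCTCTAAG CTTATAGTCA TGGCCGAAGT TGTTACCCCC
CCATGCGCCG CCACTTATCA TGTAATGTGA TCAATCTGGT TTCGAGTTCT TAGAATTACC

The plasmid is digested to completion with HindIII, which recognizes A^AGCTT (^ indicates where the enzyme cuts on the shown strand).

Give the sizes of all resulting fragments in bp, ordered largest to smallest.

110, 107, 23 bp

HindIII sites (AAGCTT) start at positions 15, 125, 148.
HindIII cuts after the first base of each site, so after positions 15, 125, 148.
Circular molecule, 3 cuts → 3 fragments:
  16–125 → 110 bp
  126–148 → 23 bp
  149–240 then 1–15 → 92 + 15 = 107 bp
Sorted largest to smallest: 110, 107, 23 bp.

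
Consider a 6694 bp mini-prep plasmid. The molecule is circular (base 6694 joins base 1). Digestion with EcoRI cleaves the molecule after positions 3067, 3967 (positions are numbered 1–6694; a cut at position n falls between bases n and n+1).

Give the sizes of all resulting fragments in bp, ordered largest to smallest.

Circular molecule, 2 cuts → 2 fragments:
  3967 − 3067 = 900 bp
  wrap: 6694 − 3967 + 3067 = 5794 bp
Sorted largest to smallest: 5794, 900 bp.

5794, 900 bp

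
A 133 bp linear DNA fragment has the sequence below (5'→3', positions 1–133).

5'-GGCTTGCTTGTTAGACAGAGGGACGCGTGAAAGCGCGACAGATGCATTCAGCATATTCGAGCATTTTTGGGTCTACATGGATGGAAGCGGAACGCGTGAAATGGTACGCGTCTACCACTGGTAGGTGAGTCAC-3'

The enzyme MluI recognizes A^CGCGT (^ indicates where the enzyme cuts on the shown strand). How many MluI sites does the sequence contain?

ACGCGT occurs starting at positions 23, 92, 106.
MluI cuts at 3 sites.

3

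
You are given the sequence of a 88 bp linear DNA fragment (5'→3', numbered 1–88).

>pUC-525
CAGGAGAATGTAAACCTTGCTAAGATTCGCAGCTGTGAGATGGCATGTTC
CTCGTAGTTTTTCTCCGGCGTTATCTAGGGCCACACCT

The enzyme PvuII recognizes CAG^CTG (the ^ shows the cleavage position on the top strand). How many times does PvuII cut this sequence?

CAGCTG occurs starting at position 30.
PvuII cuts at 1 site.

1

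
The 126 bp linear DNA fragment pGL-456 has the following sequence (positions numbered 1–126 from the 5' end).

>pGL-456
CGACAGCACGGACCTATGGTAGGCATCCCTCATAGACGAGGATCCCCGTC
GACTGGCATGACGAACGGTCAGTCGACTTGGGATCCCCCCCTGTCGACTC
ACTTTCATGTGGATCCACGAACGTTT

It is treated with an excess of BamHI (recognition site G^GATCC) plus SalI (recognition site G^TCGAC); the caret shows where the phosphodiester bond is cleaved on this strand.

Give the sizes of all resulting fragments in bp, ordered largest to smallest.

40, 24, 18, 15, 12, 9, 8 bp

BamHI sites (GGATCC) start at positions 40, 81, 111.
BamHI cuts after the first base of each site, so after positions 40, 81, 111.
SalI sites (GTCGAC) start at positions 48, 72, 93.
SalI cuts after the first base of each site, so after positions 48, 72, 93.
Combined cut positions: 40, 48, 72, 81, 93, 111.
Linear molecule, 6 cuts → 7 fragments:
  1–40 → 40 bp
  41–48 → 8 bp
  49–72 → 24 bp
  73–81 → 9 bp
  82–93 → 12 bp
  94–111 → 18 bp
  112–126 → 15 bp
Sorted largest to smallest: 40, 24, 18, 15, 12, 9, 8 bp.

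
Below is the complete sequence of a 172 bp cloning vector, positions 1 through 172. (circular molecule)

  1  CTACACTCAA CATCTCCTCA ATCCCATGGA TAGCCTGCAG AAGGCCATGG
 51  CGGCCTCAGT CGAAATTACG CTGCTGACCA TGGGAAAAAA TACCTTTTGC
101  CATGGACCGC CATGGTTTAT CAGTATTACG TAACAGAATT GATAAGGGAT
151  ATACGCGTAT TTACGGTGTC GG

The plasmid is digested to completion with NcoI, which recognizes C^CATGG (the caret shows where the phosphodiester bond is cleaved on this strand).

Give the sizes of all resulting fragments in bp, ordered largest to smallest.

NcoI sites (CCATGG) start at positions 24, 45, 78, 100, 110.
NcoI cuts after the first base of each site, so after positions 24, 45, 78, 100, 110.
Circular molecule, 5 cuts → 5 fragments:
  25–45 → 21 bp
  46–78 → 33 bp
  79–100 → 22 bp
  101–110 → 10 bp
  111–172 then 1–24 → 62 + 24 = 86 bp
Sorted largest to smallest: 86, 33, 22, 21, 10 bp.

86, 33, 22, 21, 10 bp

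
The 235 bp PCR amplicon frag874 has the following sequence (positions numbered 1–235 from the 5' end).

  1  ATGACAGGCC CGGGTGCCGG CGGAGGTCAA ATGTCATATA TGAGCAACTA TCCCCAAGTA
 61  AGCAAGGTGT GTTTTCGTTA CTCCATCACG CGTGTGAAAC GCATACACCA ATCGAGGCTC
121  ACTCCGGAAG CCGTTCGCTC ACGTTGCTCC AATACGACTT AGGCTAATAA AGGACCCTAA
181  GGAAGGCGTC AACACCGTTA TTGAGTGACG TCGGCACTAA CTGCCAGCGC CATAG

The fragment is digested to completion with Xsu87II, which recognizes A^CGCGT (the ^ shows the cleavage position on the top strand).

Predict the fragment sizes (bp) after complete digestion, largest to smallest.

147, 88 bp

The Xsu87II site (ACGCGT) starts at position 88.
Xsu87II cuts after the first base of each site, so after position 88.
Linear molecule, 1 cut → 2 fragments:
  1–88 → 88 bp
  89–235 → 147 bp
Sorted largest to smallest: 147, 88 bp.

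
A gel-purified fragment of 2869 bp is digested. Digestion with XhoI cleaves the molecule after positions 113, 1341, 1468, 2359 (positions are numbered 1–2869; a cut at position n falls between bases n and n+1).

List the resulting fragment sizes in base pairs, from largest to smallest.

1228, 891, 510, 127, 113 bp

Linear molecule, 4 cuts → 5 fragments:
  113 − 0 = 113 bp
  1341 − 113 = 1228 bp
  1468 − 1341 = 127 bp
  2359 − 1468 = 891 bp
  2869 − 2359 = 510 bp
Sorted largest to smallest: 1228, 891, 510, 127, 113 bp.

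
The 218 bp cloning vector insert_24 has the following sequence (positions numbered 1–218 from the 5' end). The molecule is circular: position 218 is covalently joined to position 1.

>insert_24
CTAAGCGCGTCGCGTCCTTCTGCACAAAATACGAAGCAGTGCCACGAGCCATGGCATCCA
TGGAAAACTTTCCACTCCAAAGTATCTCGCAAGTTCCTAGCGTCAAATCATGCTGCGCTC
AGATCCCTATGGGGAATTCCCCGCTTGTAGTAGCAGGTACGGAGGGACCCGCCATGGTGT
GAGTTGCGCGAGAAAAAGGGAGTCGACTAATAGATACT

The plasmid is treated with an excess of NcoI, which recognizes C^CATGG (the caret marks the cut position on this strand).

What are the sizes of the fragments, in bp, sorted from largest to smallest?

NcoI sites (CCATGG) start at positions 49, 58, 172.
NcoI cuts after the first base of each site, so after positions 49, 58, 172.
Circular molecule, 3 cuts → 3 fragments:
  50–58 → 9 bp
  59–172 → 114 bp
  173–218 then 1–49 → 46 + 49 = 95 bp
Sorted largest to smallest: 114, 95, 9 bp.

114, 95, 9 bp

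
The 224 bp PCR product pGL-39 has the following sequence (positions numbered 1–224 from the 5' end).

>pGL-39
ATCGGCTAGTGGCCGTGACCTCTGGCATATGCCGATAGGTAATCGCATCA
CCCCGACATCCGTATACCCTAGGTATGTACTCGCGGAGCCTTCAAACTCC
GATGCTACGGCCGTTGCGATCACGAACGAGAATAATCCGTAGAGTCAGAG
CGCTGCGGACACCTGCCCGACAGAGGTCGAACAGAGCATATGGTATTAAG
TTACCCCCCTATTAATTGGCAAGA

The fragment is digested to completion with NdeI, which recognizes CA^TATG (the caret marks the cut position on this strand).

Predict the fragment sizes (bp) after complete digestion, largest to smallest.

NdeI sites (CATATG) start at positions 26, 187.
NdeI cuts after base 2 of each site, so after positions 27, 188.
Linear molecule, 2 cuts → 3 fragments:
  1–27 → 27 bp
  28–188 → 161 bp
  189–224 → 36 bp
Sorted largest to smallest: 161, 36, 27 bp.

161, 36, 27 bp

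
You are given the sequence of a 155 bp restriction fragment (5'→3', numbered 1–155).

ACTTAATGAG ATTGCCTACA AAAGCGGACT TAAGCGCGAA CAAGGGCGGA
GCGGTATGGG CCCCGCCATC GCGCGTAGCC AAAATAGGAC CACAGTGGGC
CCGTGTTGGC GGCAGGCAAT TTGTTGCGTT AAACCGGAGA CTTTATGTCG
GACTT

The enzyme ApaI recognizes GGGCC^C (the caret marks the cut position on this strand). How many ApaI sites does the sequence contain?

GGGCCC occurs starting at positions 58, 97.
ApaI cuts at 2 sites.

2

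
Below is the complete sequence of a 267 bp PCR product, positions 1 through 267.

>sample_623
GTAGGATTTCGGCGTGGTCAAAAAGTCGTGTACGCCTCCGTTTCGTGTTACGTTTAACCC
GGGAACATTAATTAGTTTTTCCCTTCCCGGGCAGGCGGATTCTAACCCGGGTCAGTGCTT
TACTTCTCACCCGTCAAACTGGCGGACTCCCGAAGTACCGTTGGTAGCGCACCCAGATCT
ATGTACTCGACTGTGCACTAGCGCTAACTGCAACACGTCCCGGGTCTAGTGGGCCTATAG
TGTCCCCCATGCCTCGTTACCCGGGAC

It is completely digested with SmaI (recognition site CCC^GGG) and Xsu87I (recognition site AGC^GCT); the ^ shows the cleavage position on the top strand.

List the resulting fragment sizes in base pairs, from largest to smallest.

94, 60, 41, 28, 20, 19, 5 bp

SmaI sites (CCCGGG) start at positions 58, 86, 106, 219, 260.
SmaI cuts after base 3 of each site, so after positions 60, 88, 108, 221, 262.
The Xsu87I site (AGCGCT) starts at position 200.
Xsu87I cuts after base 3 of each site, so after position 202.
Combined cut positions: 60, 88, 108, 202, 221, 262.
Linear molecule, 6 cuts → 7 fragments:
  1–60 → 60 bp
  61–88 → 28 bp
  89–108 → 20 bp
  109–202 → 94 bp
  203–221 → 19 bp
  222–262 → 41 bp
  263–267 → 5 bp
Sorted largest to smallest: 94, 60, 41, 28, 20, 19, 5 bp.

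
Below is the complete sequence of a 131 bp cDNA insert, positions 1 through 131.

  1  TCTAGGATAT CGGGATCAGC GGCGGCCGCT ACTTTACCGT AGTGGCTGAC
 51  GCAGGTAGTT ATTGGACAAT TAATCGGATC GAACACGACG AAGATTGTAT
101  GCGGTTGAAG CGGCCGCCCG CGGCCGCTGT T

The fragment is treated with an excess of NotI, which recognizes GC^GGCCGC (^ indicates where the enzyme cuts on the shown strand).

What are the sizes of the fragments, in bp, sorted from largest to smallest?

NotI sites (GCGGCCGC) start at positions 22, 110, 120.
NotI cuts after base 2 of each site, so after positions 23, 111, 121.
Linear molecule, 3 cuts → 4 fragments:
  1–23 → 23 bp
  24–111 → 88 bp
  112–121 → 10 bp
  122–131 → 10 bp
Sorted largest to smallest: 88, 23, 10, 10 bp.

88, 23, 10, 10 bp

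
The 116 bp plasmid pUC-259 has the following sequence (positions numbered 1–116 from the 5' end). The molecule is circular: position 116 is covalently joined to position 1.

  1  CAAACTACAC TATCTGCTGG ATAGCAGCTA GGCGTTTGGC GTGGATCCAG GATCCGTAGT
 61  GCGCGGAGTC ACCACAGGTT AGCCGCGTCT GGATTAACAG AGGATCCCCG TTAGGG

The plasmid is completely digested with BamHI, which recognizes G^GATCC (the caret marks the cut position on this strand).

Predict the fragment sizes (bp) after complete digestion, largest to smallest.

BamHI sites (GGATCC) start at positions 43, 50, 102.
BamHI cuts after the first base of each site, so after positions 43, 50, 102.
Circular molecule, 3 cuts → 3 fragments:
  44–50 → 7 bp
  51–102 → 52 bp
  103–116 then 1–43 → 14 + 43 = 57 bp
Sorted largest to smallest: 57, 52, 7 bp.

57, 52, 7 bp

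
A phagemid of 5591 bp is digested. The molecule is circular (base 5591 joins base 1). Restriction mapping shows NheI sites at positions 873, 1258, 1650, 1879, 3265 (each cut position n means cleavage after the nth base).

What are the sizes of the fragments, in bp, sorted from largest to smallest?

3199, 1386, 392, 385, 229 bp

Circular molecule, 5 cuts → 5 fragments:
  1258 − 873 = 385 bp
  1650 − 1258 = 392 bp
  1879 − 1650 = 229 bp
  3265 − 1879 = 1386 bp
  wrap: 5591 − 3265 + 873 = 3199 bp
Sorted largest to smallest: 3199, 1386, 392, 385, 229 bp.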